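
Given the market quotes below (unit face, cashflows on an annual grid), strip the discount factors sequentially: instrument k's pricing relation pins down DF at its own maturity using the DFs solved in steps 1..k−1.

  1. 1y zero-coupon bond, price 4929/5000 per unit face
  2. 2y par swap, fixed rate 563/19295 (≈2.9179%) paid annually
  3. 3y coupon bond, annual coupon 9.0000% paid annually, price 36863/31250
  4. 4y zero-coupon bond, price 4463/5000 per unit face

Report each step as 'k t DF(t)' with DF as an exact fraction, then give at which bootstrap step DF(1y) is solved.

step 1 [1y] zero: DF = P = 4929/5000 ≈ 0.985800
step 2 [2y] swap r/1=563/19295: DF=(1 − 563/19295·(0.985800))/(1+563/19295) = 9437/10000 ≈ 0.943700
step 3 [3y] bond c/1=9/100: DF=(36863/31250 − 9/100·(0.985800+0.943700))/(1+9/100) = 9229/10000 ≈ 0.922900
step 4 [4y] zero: DF = P = 4463/5000 ≈ 0.892600

1 1 4929/5000
2 2 9437/10000
3 3 9229/10000
4 4 4463/5000
DF(1y) is solved at step 1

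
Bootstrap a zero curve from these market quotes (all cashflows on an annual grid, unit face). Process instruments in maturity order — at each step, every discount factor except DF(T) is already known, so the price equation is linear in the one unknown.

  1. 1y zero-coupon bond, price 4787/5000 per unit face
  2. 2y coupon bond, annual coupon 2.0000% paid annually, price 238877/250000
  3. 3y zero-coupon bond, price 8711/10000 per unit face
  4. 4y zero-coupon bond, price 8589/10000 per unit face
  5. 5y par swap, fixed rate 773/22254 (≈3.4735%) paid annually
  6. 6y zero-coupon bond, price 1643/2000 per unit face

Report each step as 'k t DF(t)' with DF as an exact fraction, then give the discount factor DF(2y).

step 1 [1y] zero: DF = P = 4787/5000 ≈ 0.957400
step 2 [2y] bond c/1=1/50: DF=(238877/250000 − 1/50·(0.957400))/(1+1/50) = 459/500 ≈ 0.918000
step 3 [3y] zero: DF = P = 8711/10000 ≈ 0.871100
step 4 [4y] zero: DF = P = 8589/10000 ≈ 0.858900
step 5 [5y] swap r/1=773/22254: DF=(1 − 773/22254·(0.957400+0.918000+0.871100+0.858900))/(1+773/22254) = 4227/5000 ≈ 0.845400
step 6 [6y] zero: DF = P = 1643/2000 ≈ 0.821500

1 1 4787/5000
2 2 459/500
3 3 8711/10000
4 4 8589/10000
5 5 4227/5000
6 6 1643/2000
DF(2y) = 459/500 ≈ 0.918000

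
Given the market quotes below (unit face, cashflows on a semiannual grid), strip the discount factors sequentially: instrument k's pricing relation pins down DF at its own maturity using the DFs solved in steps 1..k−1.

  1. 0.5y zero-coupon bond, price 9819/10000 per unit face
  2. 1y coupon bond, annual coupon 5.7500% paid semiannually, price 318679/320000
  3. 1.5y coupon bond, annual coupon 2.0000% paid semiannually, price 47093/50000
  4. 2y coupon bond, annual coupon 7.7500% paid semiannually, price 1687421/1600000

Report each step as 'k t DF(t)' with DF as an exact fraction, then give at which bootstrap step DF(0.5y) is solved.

step 1 [0.5y] zero: DF = P = 9819/10000 ≈ 0.981900
step 2 [1y] bond c/2=23/800: DF=(318679/320000 − 23/800·(0.981900))/(1+23/800) = 4703/5000 ≈ 0.940600
step 3 [1.5y] bond c/2=1/100: DF=(47093/50000 − 1/100·(0.981900+0.940600))/(1+1/100) = 1827/2000 ≈ 0.913500
step 4 [2y] bond c/2=31/800: DF=(1687421/1600000 − 31/800·(0.981900+0.940600+0.913500))/(1+31/800) = 1819/2000 ≈ 0.909500

1 1/2 9819/10000
2 1 4703/5000
3 3/2 1827/2000
4 2 1819/2000
DF(0.5y) is solved at step 1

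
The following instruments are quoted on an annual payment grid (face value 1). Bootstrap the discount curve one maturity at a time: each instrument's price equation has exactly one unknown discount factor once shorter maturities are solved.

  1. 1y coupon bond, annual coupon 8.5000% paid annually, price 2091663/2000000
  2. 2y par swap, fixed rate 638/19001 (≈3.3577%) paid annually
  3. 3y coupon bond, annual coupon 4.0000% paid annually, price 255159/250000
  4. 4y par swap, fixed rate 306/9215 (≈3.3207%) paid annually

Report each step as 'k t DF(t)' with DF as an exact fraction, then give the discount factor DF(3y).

step 1 [1y] bond c/1=17/200: DF=(2091663/2000000 − 17/200·(0))/(1+17/200) = 9639/10000 ≈ 0.963900
step 2 [2y] swap r/1=638/19001: DF=(1 − 638/19001·(0.963900))/(1+638/19001) = 4681/5000 ≈ 0.936200
step 3 [3y] bond c/1=1/25: DF=(255159/250000 − 1/25·(0.963900+0.936200))/(1+1/25) = 9083/10000 ≈ 0.908300
step 4 [4y] swap r/1=306/9215: DF=(1 − 306/9215·(0.963900+0.936200+0.908300))/(1+306/9215) = 1097/1250 ≈ 0.877600

1 1 9639/10000
2 2 4681/5000
3 3 9083/10000
4 4 1097/1250
DF(3y) = 9083/10000 ≈ 0.908300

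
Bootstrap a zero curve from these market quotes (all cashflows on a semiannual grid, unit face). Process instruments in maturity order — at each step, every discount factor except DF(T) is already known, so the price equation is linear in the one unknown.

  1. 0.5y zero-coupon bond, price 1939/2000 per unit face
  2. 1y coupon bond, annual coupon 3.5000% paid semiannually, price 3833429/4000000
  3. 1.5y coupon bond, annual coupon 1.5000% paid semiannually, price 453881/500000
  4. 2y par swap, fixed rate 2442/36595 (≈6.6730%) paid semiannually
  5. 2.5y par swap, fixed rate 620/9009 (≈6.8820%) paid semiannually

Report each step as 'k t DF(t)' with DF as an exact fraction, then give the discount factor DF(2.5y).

step 1 [0.5y] zero: DF = P = 1939/2000 ≈ 0.969500
step 2 [1y] bond c/2=7/400: DF=(3833429/4000000 − 7/400·(0.969500))/(1+7/400) = 2313/2500 ≈ 0.925200
step 3 [1.5y] bond c/2=3/400: DF=(453881/500000 − 3/400·(0.969500+0.925200))/(1+3/400) = 8869/10000 ≈ 0.886900
step 4 [2y] swap r/2=1221/36595: DF=(1 − 1221/36595·(0.969500+0.925200+0.886900))/(1+1221/36595) = 8779/10000 ≈ 0.877900
step 5 [2.5y] swap r/2=310/9009: DF=(1 − 310/9009·(0.969500+0.925200+0.886900+0.877900))/(1+310/9009) = 169/200 ≈ 0.845000

1 1/2 1939/2000
2 1 2313/2500
3 3/2 8869/10000
4 2 8779/10000
5 5/2 169/200
DF(2.5y) = 169/200 ≈ 0.845000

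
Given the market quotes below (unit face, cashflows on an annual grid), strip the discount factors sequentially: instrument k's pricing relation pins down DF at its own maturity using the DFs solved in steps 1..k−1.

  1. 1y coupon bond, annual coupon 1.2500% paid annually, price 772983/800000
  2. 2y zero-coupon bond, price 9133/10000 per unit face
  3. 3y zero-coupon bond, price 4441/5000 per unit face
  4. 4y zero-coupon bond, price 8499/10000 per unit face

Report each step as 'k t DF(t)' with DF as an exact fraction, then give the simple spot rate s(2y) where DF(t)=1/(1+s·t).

1 1 9543/10000
2 2 9133/10000
3 3 4441/5000
4 4 8499/10000
s(2y) = (1/(9133/10000) − 1)/(2) = 867/18266 ≈ 4.7465%

step 1 [1y] bond c/1=1/80: DF=(772983/800000 − 1/80·(0))/(1+1/80) = 9543/10000 ≈ 0.954300
step 2 [2y] zero: DF = P = 9133/10000 ≈ 0.913300
step 3 [3y] zero: DF = P = 4441/5000 ≈ 0.888200
step 4 [4y] zero: DF = P = 8499/10000 ≈ 0.849900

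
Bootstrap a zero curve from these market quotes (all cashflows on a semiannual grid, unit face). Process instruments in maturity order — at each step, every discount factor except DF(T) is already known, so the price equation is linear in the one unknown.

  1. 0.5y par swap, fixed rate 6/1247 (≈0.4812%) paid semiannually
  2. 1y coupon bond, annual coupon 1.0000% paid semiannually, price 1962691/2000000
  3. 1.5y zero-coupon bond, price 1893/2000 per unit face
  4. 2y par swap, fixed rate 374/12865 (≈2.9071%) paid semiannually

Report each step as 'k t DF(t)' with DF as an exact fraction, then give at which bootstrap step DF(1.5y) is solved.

1 1/2 1247/1250
2 1 1943/2000
3 3/2 1893/2000
4 2 9439/10000
DF(1.5y) is solved at step 3

step 1 [0.5y] swap r/2=3/1247: DF=(1 − 3/1247·(0))/(1+3/1247) = 1247/1250 ≈ 0.997600
step 2 [1y] bond c/2=1/200: DF=(1962691/2000000 − 1/200·(0.997600))/(1+1/200) = 1943/2000 ≈ 0.971500
step 3 [1.5y] zero: DF = P = 1893/2000 ≈ 0.946500
step 4 [2y] swap r/2=187/12865: DF=(1 − 187/12865·(0.997600+0.971500+0.946500))/(1+187/12865) = 9439/10000 ≈ 0.943900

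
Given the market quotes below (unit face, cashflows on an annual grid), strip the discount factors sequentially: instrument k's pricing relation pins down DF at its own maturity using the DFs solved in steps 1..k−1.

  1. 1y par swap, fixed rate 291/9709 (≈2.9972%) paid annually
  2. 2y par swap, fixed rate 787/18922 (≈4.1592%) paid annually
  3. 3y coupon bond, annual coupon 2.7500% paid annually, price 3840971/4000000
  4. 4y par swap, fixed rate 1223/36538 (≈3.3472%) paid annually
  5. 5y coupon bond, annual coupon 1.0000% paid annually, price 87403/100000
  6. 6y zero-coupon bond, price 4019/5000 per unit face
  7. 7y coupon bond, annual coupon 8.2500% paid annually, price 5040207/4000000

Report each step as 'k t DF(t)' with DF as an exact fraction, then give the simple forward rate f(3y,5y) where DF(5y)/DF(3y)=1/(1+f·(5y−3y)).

step 1 [1y] swap r/1=291/9709: DF=(1 − 291/9709·(0))/(1+291/9709) = 9709/10000 ≈ 0.970900
step 2 [2y] swap r/1=787/18922: DF=(1 − 787/18922·(0.970900))/(1+787/18922) = 9213/10000 ≈ 0.921300
step 3 [3y] bond c/1=11/400: DF=(3840971/4000000 − 11/400·(0.970900+0.921300))/(1+11/400) = 8839/10000 ≈ 0.883900
step 4 [4y] swap r/1=1223/36538: DF=(1 − 1223/36538·(0.970900+0.921300+0.883900))/(1+1223/36538) = 8777/10000 ≈ 0.877700
step 5 [5y] bond c/1=1/100: DF=(87403/100000 − 1/100·(0.970900+0.921300+0.883900+0.877700))/(1+1/100) = 2073/2500 ≈ 0.829200
step 6 [6y] zero: DF = P = 4019/5000 ≈ 0.803800
step 7 [7y] bond c/1=33/400: DF=(5040207/4000000 − 33/400·(0.970900+0.921300+0.883900+0.877700+0.829200+0.803800))/(1+33/400) = 7611/10000 ≈ 0.761100

1 1 9709/10000
2 2 9213/10000
3 3 8839/10000
4 4 8777/10000
5 5 2073/2500
6 6 4019/5000
7 7 7611/10000
f(3y,5y) = ((8839/10000)/(2073/2500) − 1)/(2) = 547/16584 ≈ 3.2984%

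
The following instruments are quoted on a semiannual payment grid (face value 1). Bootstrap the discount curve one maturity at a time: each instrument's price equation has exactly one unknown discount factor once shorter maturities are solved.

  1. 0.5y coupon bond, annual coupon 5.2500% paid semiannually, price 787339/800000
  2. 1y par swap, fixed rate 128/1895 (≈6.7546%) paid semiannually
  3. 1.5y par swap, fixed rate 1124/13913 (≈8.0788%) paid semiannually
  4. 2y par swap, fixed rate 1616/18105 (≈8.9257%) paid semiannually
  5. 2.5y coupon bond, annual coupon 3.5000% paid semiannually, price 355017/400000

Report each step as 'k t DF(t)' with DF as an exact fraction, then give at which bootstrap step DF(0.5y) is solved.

step 1 [0.5y] bond c/2=21/800: DF=(787339/800000 − 21/800·(0))/(1+21/800) = 959/1000 ≈ 0.959000
step 2 [1y] swap r/2=64/1895: DF=(1 − 64/1895·(0.959000))/(1+64/1895) = 117/125 ≈ 0.936000
step 3 [1.5y] swap r/2=562/13913: DF=(1 − 562/13913·(0.959000+0.936000))/(1+562/13913) = 2219/2500 ≈ 0.887600
step 4 [2y] swap r/2=808/18105: DF=(1 − 808/18105·(0.959000+0.936000+0.887600))/(1+808/18105) = 524/625 ≈ 0.838400
step 5 [2.5y] bond c/2=7/400: DF=(355017/400000 − 7/400·(0.959000+0.936000+0.887600+0.838400))/(1+7/400) = 81/100 ≈ 0.810000

1 1/2 959/1000
2 1 117/125
3 3/2 2219/2500
4 2 524/625
5 5/2 81/100
DF(0.5y) is solved at step 1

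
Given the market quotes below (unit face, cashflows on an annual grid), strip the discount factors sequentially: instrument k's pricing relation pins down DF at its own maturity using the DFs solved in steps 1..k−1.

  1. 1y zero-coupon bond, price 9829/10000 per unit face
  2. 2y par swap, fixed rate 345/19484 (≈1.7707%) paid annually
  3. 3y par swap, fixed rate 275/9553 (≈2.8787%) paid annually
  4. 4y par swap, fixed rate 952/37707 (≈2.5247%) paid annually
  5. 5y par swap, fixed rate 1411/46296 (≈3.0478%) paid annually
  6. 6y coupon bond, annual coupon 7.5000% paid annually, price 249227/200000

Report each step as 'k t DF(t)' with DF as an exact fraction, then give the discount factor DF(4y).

step 1 [1y] zero: DF = P = 9829/10000 ≈ 0.982900
step 2 [2y] swap r/1=345/19484: DF=(1 − 345/19484·(0.982900))/(1+345/19484) = 1931/2000 ≈ 0.965500
step 3 [3y] swap r/1=275/9553: DF=(1 − 275/9553·(0.982900+0.965500))/(1+275/9553) = 367/400 ≈ 0.917500
step 4 [4y] swap r/1=952/37707: DF=(1 − 952/37707·(0.982900+0.965500+0.917500))/(1+952/37707) = 1131/1250 ≈ 0.904800
step 5 [5y] swap r/1=1411/46296: DF=(1 − 1411/46296·(0.982900+0.965500+0.917500+0.904800))/(1+1411/46296) = 8589/10000 ≈ 0.858900
step 6 [6y] bond c/1=3/40: DF=(249227/200000 − 3/40·(0.982900+0.965500+0.917500+0.904800+0.858900))/(1+3/40) = 4181/5000 ≈ 0.836200

1 1 9829/10000
2 2 1931/2000
3 3 367/400
4 4 1131/1250
5 5 8589/10000
6 6 4181/5000
DF(4y) = 1131/1250 ≈ 0.904800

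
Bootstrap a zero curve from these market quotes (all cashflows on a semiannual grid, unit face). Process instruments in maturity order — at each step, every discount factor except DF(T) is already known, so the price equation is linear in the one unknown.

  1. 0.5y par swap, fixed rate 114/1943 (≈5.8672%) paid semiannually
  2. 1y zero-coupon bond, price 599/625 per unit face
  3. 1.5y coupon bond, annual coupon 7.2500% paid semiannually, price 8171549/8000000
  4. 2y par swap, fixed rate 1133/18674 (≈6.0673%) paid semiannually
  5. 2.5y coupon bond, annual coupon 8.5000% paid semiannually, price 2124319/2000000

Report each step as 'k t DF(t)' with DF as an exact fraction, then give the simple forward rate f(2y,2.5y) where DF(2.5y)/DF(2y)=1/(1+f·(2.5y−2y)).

step 1 [0.5y] swap r/2=57/1943: DF=(1 − 57/1943·(0))/(1+57/1943) = 1943/2000 ≈ 0.971500
step 2 [1y] zero: DF = P = 599/625 ≈ 0.958400
step 3 [1.5y] bond c/2=29/800: DF=(8171549/8000000 − 29/800·(0.971500+0.958400))/(1+29/800) = 4591/5000 ≈ 0.918200
step 4 [2y] swap r/2=1133/37348: DF=(1 − 1133/37348·(0.971500+0.958400+0.918200))/(1+1133/37348) = 8867/10000 ≈ 0.886700
step 5 [2.5y] bond c/2=17/400: DF=(2124319/2000000 − 17/400·(0.971500+0.958400+0.918200+0.886700))/(1+17/400) = 4333/5000 ≈ 0.866600

1 1/2 1943/2000
2 1 599/625
3 3/2 4591/5000
4 2 8867/10000
5 5/2 4333/5000
f(2y,2.5y) = ((8867/10000)/(4333/5000) − 1)/(1/2) = 201/4333 ≈ 4.6388%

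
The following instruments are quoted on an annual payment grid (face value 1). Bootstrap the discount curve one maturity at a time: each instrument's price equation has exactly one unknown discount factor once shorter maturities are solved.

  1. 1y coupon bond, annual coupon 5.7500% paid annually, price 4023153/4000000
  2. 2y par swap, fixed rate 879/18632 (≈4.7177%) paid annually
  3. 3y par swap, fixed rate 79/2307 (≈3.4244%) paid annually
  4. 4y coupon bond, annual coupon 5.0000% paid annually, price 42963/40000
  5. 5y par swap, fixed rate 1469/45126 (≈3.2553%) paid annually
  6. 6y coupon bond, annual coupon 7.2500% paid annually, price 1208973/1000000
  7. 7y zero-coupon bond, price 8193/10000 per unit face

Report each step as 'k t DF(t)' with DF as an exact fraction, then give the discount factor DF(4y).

1 1 9511/10000
2 2 9121/10000
3 3 2263/2500
4 4 8911/10000
5 5 8531/10000
6 6 4111/5000
7 7 8193/10000
DF(4y) = 8911/10000 ≈ 0.891100

step 1 [1y] bond c/1=23/400: DF=(4023153/4000000 − 23/400·(0))/(1+23/400) = 9511/10000 ≈ 0.951100
step 2 [2y] swap r/1=879/18632: DF=(1 − 879/18632·(0.951100))/(1+879/18632) = 9121/10000 ≈ 0.912100
step 3 [3y] swap r/1=79/2307: DF=(1 − 79/2307·(0.951100+0.912100))/(1+79/2307) = 2263/2500 ≈ 0.905200
step 4 [4y] bond c/1=1/20: DF=(42963/40000 − 1/20·(0.951100+0.912100+0.905200))/(1+1/20) = 8911/10000 ≈ 0.891100
step 5 [5y] swap r/1=1469/45126: DF=(1 − 1469/45126·(0.951100+0.912100+0.905200+0.891100))/(1+1469/45126) = 8531/10000 ≈ 0.853100
step 6 [6y] bond c/1=29/400: DF=(1208973/1000000 − 29/400·(0.951100+0.912100+0.905200+0.891100+0.853100))/(1+29/400) = 4111/5000 ≈ 0.822200
step 7 [7y] zero: DF = P = 8193/10000 ≈ 0.819300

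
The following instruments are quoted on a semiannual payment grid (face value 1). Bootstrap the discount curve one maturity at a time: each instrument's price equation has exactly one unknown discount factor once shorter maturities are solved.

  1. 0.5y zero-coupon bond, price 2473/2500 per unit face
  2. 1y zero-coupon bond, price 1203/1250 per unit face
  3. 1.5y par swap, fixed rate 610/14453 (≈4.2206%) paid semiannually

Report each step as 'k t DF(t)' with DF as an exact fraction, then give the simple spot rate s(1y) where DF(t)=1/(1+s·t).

step 1 [0.5y] zero: DF = P = 2473/2500 ≈ 0.989200
step 2 [1y] zero: DF = P = 1203/1250 ≈ 0.962400
step 3 [1.5y] swap r/2=305/14453: DF=(1 − 305/14453·(0.989200+0.962400))/(1+305/14453) = 939/1000 ≈ 0.939000

1 1/2 2473/2500
2 1 1203/1250
3 3/2 939/1000
s(1y) = (1/(1203/1250) − 1)/(1) = 47/1203 ≈ 3.9069%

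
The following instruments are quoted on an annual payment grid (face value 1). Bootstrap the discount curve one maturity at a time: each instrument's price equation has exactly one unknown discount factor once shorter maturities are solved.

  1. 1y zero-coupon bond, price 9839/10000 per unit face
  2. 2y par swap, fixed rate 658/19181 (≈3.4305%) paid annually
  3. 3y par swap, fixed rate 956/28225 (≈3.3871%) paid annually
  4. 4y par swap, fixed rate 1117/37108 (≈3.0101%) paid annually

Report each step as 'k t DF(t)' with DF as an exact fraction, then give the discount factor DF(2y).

1 1 9839/10000
2 2 4671/5000
3 3 2261/2500
4 4 8883/10000
DF(2y) = 4671/5000 ≈ 0.934200

step 1 [1y] zero: DF = P = 9839/10000 ≈ 0.983900
step 2 [2y] swap r/1=658/19181: DF=(1 − 658/19181·(0.983900))/(1+658/19181) = 4671/5000 ≈ 0.934200
step 3 [3y] swap r/1=956/28225: DF=(1 − 956/28225·(0.983900+0.934200))/(1+956/28225) = 2261/2500 ≈ 0.904400
step 4 [4y] swap r/1=1117/37108: DF=(1 − 1117/37108·(0.983900+0.934200+0.904400))/(1+1117/37108) = 8883/10000 ≈ 0.888300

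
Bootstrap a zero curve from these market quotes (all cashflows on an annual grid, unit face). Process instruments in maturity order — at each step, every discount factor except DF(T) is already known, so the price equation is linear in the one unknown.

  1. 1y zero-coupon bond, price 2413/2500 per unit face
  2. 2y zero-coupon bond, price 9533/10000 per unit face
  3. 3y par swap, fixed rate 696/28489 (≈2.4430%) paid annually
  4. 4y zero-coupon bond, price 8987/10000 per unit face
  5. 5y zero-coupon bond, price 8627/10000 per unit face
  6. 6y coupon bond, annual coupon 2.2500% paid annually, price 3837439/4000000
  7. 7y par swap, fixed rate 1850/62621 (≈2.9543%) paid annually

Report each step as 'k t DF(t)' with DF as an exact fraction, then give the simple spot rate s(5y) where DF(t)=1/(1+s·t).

step 1 [1y] zero: DF = P = 2413/2500 ≈ 0.965200
step 2 [2y] zero: DF = P = 9533/10000 ≈ 0.953300
step 3 [3y] swap r/1=696/28489: DF=(1 − 696/28489·(0.965200+0.953300))/(1+696/28489) = 1163/1250 ≈ 0.930400
step 4 [4y] zero: DF = P = 8987/10000 ≈ 0.898700
step 5 [5y] zero: DF = P = 8627/10000 ≈ 0.862700
step 6 [6y] bond c/1=9/400: DF=(3837439/4000000 − 9/400·(0.965200+0.953300+0.930400+0.898700+0.862700))/(1+9/400) = 523/625 ≈ 0.836800
step 7 [7y] swap r/1=1850/62621: DF=(1 − 1850/62621·(0.965200+0.953300+0.930400+0.898700+0.862700+0.836800))/(1+1850/62621) = 163/200 ≈ 0.815000

1 1 2413/2500
2 2 9533/10000
3 3 1163/1250
4 4 8987/10000
5 5 8627/10000
6 6 523/625
7 7 163/200
s(5y) = (1/(8627/10000) − 1)/(5) = 1373/43135 ≈ 3.1830%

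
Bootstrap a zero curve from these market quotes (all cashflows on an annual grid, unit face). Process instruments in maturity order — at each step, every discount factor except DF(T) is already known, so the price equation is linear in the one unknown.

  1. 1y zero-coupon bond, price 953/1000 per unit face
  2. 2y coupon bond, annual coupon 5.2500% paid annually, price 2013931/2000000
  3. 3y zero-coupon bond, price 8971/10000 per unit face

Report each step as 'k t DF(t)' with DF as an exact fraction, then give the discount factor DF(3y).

1 1 953/1000
2 2 2273/2500
3 3 8971/10000
DF(3y) = 8971/10000 ≈ 0.897100

step 1 [1y] zero: DF = P = 953/1000 ≈ 0.953000
step 2 [2y] bond c/1=21/400: DF=(2013931/2000000 − 21/400·(0.953000))/(1+21/400) = 2273/2500 ≈ 0.909200
step 3 [3y] zero: DF = P = 8971/10000 ≈ 0.897100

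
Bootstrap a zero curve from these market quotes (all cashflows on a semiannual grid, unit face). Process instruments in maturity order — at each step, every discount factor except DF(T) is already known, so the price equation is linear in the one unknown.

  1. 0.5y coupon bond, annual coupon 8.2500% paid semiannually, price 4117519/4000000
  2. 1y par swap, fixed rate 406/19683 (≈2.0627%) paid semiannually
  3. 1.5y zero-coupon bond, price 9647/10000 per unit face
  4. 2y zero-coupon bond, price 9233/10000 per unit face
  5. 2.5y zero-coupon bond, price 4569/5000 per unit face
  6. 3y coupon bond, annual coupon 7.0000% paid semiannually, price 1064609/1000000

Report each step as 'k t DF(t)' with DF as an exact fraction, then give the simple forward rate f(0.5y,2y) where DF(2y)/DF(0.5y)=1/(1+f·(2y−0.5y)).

1 1/2 4943/5000
2 1 9797/10000
3 3/2 9647/10000
4 2 9233/10000
5 5/2 4569/5000
6 3 8673/10000
f(0.5y,2y) = ((4943/5000)/(9233/10000) − 1)/(3/2) = 1306/27699 ≈ 4.7150%

step 1 [0.5y] bond c/2=33/800: DF=(4117519/4000000 − 33/800·(0))/(1+33/800) = 4943/5000 ≈ 0.988600
step 2 [1y] swap r/2=203/19683: DF=(1 − 203/19683·(0.988600))/(1+203/19683) = 9797/10000 ≈ 0.979700
step 3 [1.5y] zero: DF = P = 9647/10000 ≈ 0.964700
step 4 [2y] zero: DF = P = 9233/10000 ≈ 0.923300
step 5 [2.5y] zero: DF = P = 4569/5000 ≈ 0.913800
step 6 [3y] bond c/2=7/200: DF=(1064609/1000000 − 7/200·(0.988600+0.979700+0.964700+0.923300+0.913800))/(1+7/200) = 8673/10000 ≈ 0.867300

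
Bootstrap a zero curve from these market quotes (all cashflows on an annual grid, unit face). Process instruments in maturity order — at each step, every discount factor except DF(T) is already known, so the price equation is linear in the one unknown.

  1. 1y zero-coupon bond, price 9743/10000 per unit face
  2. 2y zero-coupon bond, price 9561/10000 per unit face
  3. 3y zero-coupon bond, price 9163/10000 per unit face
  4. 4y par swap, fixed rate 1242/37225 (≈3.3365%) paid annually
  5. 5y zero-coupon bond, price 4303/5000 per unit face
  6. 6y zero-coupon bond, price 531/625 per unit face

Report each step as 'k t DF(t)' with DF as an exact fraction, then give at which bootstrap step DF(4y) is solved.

1 1 9743/10000
2 2 9561/10000
3 3 9163/10000
4 4 4379/5000
5 5 4303/5000
6 6 531/625
DF(4y) is solved at step 4

step 1 [1y] zero: DF = P = 9743/10000 ≈ 0.974300
step 2 [2y] zero: DF = P = 9561/10000 ≈ 0.956100
step 3 [3y] zero: DF = P = 9163/10000 ≈ 0.916300
step 4 [4y] swap r/1=1242/37225: DF=(1 − 1242/37225·(0.974300+0.956100+0.916300))/(1+1242/37225) = 4379/5000 ≈ 0.875800
step 5 [5y] zero: DF = P = 4303/5000 ≈ 0.860600
step 6 [6y] zero: DF = P = 531/625 ≈ 0.849600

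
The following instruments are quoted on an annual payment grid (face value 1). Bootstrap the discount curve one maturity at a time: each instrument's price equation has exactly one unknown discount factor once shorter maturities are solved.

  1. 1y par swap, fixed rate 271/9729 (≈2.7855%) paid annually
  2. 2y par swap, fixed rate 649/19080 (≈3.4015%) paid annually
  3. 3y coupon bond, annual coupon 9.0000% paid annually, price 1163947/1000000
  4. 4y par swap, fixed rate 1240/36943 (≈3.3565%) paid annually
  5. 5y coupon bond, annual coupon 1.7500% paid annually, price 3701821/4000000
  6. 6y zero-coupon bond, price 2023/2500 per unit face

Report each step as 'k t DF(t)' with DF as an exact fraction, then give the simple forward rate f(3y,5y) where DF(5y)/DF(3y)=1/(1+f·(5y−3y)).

1 1 9729/10000
2 2 9351/10000
3 3 9103/10000
4 4 219/250
5 5 423/500
6 6 2023/2500
f(3y,5y) = ((9103/10000)/(423/500) − 1)/(2) = 643/16920 ≈ 3.8002%

step 1 [1y] swap r/1=271/9729: DF=(1 − 271/9729·(0))/(1+271/9729) = 9729/10000 ≈ 0.972900
step 2 [2y] swap r/1=649/19080: DF=(1 − 649/19080·(0.972900))/(1+649/19080) = 9351/10000 ≈ 0.935100
step 3 [3y] bond c/1=9/100: DF=(1163947/1000000 − 9/100·(0.972900+0.935100))/(1+9/100) = 9103/10000 ≈ 0.910300
step 4 [4y] swap r/1=1240/36943: DF=(1 − 1240/36943·(0.972900+0.935100+0.910300))/(1+1240/36943) = 219/250 ≈ 0.876000
step 5 [5y] bond c/1=7/400: DF=(3701821/4000000 − 7/400·(0.972900+0.935100+0.910300+0.876000))/(1+7/400) = 423/500 ≈ 0.846000
step 6 [6y] zero: DF = P = 2023/2500 ≈ 0.809200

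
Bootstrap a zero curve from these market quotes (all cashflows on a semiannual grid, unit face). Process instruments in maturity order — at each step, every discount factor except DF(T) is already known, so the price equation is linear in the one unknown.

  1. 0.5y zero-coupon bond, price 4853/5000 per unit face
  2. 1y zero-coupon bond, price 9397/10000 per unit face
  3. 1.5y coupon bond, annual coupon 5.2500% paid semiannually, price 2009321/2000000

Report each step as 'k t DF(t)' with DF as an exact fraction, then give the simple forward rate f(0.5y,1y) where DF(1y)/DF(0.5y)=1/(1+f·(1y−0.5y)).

step 1 [0.5y] zero: DF = P = 4853/5000 ≈ 0.970600
step 2 [1y] zero: DF = P = 9397/10000 ≈ 0.939700
step 3 [1.5y] bond c/2=21/800: DF=(2009321/2000000 − 21/800·(0.970600+0.939700))/(1+21/800) = 9301/10000 ≈ 0.930100

1 1/2 4853/5000
2 1 9397/10000
3 3/2 9301/10000
f(0.5y,1y) = ((4853/5000)/(9397/10000) − 1)/(1/2) = 618/9397 ≈ 6.5766%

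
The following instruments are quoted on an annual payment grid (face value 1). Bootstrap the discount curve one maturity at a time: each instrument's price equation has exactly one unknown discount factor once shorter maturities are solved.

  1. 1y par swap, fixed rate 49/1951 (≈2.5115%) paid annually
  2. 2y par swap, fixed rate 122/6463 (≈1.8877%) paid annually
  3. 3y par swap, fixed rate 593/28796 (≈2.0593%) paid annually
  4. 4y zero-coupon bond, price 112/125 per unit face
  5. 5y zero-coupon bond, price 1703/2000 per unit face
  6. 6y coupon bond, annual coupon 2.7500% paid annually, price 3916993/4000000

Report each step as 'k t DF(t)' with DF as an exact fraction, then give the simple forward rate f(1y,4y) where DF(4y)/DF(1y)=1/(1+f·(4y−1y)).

1 1 1951/2000
2 2 4817/5000
3 3 9407/10000
4 4 112/125
5 5 1703/2000
6 6 2073/2500
f(1y,4y) = ((1951/2000)/(112/125) − 1)/(3) = 53/1792 ≈ 2.9576%

step 1 [1y] swap r/1=49/1951: DF=(1 − 49/1951·(0))/(1+49/1951) = 1951/2000 ≈ 0.975500
step 2 [2y] swap r/1=122/6463: DF=(1 − 122/6463·(0.975500))/(1+122/6463) = 4817/5000 ≈ 0.963400
step 3 [3y] swap r/1=593/28796: DF=(1 − 593/28796·(0.975500+0.963400))/(1+593/28796) = 9407/10000 ≈ 0.940700
step 4 [4y] zero: DF = P = 112/125 ≈ 0.896000
step 5 [5y] zero: DF = P = 1703/2000 ≈ 0.851500
step 6 [6y] bond c/1=11/400: DF=(3916993/4000000 − 11/400·(0.975500+0.963400+0.940700+0.896000+0.851500))/(1+11/400) = 2073/2500 ≈ 0.829200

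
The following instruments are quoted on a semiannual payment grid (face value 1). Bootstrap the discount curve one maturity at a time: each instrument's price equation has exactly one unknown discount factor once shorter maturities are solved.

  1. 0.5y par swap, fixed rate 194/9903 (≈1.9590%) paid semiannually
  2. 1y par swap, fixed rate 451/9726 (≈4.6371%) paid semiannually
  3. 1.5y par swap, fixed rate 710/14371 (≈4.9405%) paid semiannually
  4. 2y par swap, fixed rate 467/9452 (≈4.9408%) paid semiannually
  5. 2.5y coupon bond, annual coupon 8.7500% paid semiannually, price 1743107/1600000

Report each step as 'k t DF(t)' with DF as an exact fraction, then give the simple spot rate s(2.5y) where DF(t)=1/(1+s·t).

step 1 [0.5y] swap r/2=97/9903: DF=(1 − 97/9903·(0))/(1+97/9903) = 9903/10000 ≈ 0.990300
step 2 [1y] swap r/2=451/19452: DF=(1 − 451/19452·(0.990300))/(1+451/19452) = 9549/10000 ≈ 0.954900
step 3 [1.5y] swap r/2=355/14371: DF=(1 − 355/14371·(0.990300+0.954900))/(1+355/14371) = 929/1000 ≈ 0.929000
step 4 [2y] swap r/2=467/18904: DF=(1 − 467/18904·(0.990300+0.954900+0.929000))/(1+467/18904) = 4533/5000 ≈ 0.906600
step 5 [2.5y] bond c/2=7/160: DF=(1743107/1600000 − 7/160·(0.990300+0.954900+0.929000+0.906600))/(1+7/160) = 8853/10000 ≈ 0.885300

1 1/2 9903/10000
2 1 9549/10000
3 3/2 929/1000
4 2 4533/5000
5 5/2 8853/10000
s(2.5y) = (1/(8853/10000) − 1)/(5/2) = 2294/44265 ≈ 5.1824%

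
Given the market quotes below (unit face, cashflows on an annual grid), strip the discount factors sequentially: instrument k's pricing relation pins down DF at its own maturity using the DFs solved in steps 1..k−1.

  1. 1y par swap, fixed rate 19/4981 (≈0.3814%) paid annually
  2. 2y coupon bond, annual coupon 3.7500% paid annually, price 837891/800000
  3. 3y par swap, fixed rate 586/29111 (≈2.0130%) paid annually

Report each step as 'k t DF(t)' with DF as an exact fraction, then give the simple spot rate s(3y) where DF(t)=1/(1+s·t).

1 1 4981/5000
2 2 1947/2000
3 3 4707/5000
s(3y) = (1/(4707/5000) − 1)/(3) = 293/14121 ≈ 2.0749%

step 1 [1y] swap r/1=19/4981: DF=(1 − 19/4981·(0))/(1+19/4981) = 4981/5000 ≈ 0.996200
step 2 [2y] bond c/1=3/80: DF=(837891/800000 − 3/80·(0.996200))/(1+3/80) = 1947/2000 ≈ 0.973500
step 3 [3y] swap r/1=586/29111: DF=(1 − 586/29111·(0.996200+0.973500))/(1+586/29111) = 4707/5000 ≈ 0.941400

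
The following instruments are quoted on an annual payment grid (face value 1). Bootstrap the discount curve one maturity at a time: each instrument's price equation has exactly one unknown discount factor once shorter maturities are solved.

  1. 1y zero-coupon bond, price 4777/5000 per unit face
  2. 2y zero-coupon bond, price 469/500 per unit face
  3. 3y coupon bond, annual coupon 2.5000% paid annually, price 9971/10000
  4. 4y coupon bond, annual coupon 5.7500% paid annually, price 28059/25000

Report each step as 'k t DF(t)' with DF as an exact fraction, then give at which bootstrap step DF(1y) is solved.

1 1 4777/5000
2 2 469/500
3 3 4633/5000
4 4 227/250
DF(1y) is solved at step 1

step 1 [1y] zero: DF = P = 4777/5000 ≈ 0.955400
step 2 [2y] zero: DF = P = 469/500 ≈ 0.938000
step 3 [3y] bond c/1=1/40: DF=(9971/10000 − 1/40·(0.955400+0.938000))/(1+1/40) = 4633/5000 ≈ 0.926600
step 4 [4y] bond c/1=23/400: DF=(28059/25000 − 23/400·(0.955400+0.938000+0.926600))/(1+23/400) = 227/250 ≈ 0.908000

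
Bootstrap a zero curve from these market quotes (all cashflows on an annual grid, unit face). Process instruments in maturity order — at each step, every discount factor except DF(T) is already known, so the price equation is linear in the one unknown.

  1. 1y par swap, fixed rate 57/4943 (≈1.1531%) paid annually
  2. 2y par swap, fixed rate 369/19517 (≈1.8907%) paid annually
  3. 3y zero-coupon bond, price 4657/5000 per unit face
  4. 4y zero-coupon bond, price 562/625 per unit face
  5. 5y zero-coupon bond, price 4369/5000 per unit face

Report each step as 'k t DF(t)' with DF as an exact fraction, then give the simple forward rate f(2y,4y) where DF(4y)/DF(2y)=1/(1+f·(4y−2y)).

step 1 [1y] swap r/1=57/4943: DF=(1 − 57/4943·(0))/(1+57/4943) = 4943/5000 ≈ 0.988600
step 2 [2y] swap r/1=369/19517: DF=(1 − 369/19517·(0.988600))/(1+369/19517) = 9631/10000 ≈ 0.963100
step 3 [3y] zero: DF = P = 4657/5000 ≈ 0.931400
step 4 [4y] zero: DF = P = 562/625 ≈ 0.899200
step 5 [5y] zero: DF = P = 4369/5000 ≈ 0.873800

1 1 4943/5000
2 2 9631/10000
3 3 4657/5000
4 4 562/625
5 5 4369/5000
f(2y,4y) = ((9631/10000)/(562/625) − 1)/(2) = 639/17984 ≈ 3.5532%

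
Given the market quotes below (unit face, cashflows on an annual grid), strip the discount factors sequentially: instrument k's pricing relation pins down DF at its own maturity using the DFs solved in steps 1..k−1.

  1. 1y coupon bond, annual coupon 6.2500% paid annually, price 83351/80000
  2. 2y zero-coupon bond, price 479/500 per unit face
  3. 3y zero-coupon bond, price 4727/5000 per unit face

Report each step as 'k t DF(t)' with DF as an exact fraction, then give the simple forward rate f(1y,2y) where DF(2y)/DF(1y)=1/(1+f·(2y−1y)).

step 1 [1y] bond c/1=1/16: DF=(83351/80000 − 1/16·(0))/(1+1/16) = 4903/5000 ≈ 0.980600
step 2 [2y] zero: DF = P = 479/500 ≈ 0.958000
step 3 [3y] zero: DF = P = 4727/5000 ≈ 0.945400

1 1 4903/5000
2 2 479/500
3 3 4727/5000
f(1y,2y) = ((4903/5000)/(479/500) − 1)/(1) = 113/4790 ≈ 2.3591%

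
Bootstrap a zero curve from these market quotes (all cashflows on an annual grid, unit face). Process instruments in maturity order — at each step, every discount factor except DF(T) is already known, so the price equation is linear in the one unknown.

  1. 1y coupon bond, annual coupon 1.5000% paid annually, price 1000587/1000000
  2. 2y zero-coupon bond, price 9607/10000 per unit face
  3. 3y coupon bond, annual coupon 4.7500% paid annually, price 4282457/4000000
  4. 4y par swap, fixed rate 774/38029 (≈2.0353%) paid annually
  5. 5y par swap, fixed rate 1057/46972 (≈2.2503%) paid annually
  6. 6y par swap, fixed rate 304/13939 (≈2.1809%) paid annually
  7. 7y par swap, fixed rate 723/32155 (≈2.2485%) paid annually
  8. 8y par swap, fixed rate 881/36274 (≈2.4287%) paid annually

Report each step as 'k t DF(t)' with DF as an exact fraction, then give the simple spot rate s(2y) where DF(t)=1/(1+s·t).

step 1 [1y] bond c/1=3/200: DF=(1000587/1000000 − 3/200·(0))/(1+3/200) = 4929/5000 ≈ 0.985800
step 2 [2y] zero: DF = P = 9607/10000 ≈ 0.960700
step 3 [3y] bond c/1=19/400: DF=(4282457/4000000 − 19/400·(0.985800+0.960700))/(1+19/400) = 4669/5000 ≈ 0.933800
step 4 [4y] swap r/1=774/38029: DF=(1 − 774/38029·(0.985800+0.960700+0.933800))/(1+774/38029) = 4613/5000 ≈ 0.922600
step 5 [5y] swap r/1=1057/46972: DF=(1 − 1057/46972·(0.985800+0.960700+0.933800+0.922600))/(1+1057/46972) = 8943/10000 ≈ 0.894300
step 6 [6y] swap r/1=304/13939: DF=(1 − 304/13939·(0.985800+0.960700+0.933800+0.922600+0.894300))/(1+304/13939) = 549/625 ≈ 0.878400
step 7 [7y] swap r/1=723/32155: DF=(1 − 723/32155·(0.985800+0.960700+0.933800+0.922600+0.894300+0.878400))/(1+723/32155) = 4277/5000 ≈ 0.855400
step 8 [8y] swap r/1=881/36274: DF=(1 − 881/36274·(0.985800+0.960700+0.933800+0.922600+0.894300+0.878400+0.855400))/(1+881/36274) = 4119/5000 ≈ 0.823800

1 1 4929/5000
2 2 9607/10000
3 3 4669/5000
4 4 4613/5000
5 5 8943/10000
6 6 549/625
7 7 4277/5000
8 8 4119/5000
s(2y) = (1/(9607/10000) − 1)/(2) = 393/19214 ≈ 2.0454%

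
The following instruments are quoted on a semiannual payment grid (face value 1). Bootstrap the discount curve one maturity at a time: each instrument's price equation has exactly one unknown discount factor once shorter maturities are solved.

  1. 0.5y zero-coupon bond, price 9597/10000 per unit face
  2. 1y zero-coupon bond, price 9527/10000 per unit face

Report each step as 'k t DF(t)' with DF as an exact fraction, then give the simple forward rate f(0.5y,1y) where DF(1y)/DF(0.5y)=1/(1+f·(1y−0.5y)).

step 1 [0.5y] zero: DF = P = 9597/10000 ≈ 0.959700
step 2 [1y] zero: DF = P = 9527/10000 ≈ 0.952700

1 1/2 9597/10000
2 1 9527/10000
f(0.5y,1y) = ((9597/10000)/(9527/10000) − 1)/(1/2) = 20/1361 ≈ 1.4695%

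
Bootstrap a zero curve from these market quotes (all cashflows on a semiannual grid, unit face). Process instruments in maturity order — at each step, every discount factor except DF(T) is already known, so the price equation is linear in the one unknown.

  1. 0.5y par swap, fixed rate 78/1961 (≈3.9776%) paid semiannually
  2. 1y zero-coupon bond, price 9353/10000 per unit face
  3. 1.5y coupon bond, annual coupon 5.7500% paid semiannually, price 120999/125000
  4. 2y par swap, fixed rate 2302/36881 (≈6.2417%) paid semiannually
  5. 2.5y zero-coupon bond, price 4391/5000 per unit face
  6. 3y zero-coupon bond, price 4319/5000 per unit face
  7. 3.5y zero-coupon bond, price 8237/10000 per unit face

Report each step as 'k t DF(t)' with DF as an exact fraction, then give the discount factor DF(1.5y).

1 1/2 1961/2000
2 1 9353/10000
3 3/2 4437/5000
4 2 8849/10000
5 5/2 4391/5000
6 3 4319/5000
7 7/2 8237/10000
DF(1.5y) = 4437/5000 ≈ 0.887400

step 1 [0.5y] swap r/2=39/1961: DF=(1 − 39/1961·(0))/(1+39/1961) = 1961/2000 ≈ 0.980500
step 2 [1y] zero: DF = P = 9353/10000 ≈ 0.935300
step 3 [1.5y] bond c/2=23/800: DF=(120999/125000 − 23/800·(0.980500+0.935300))/(1+23/800) = 4437/5000 ≈ 0.887400
step 4 [2y] swap r/2=1151/36881: DF=(1 − 1151/36881·(0.980500+0.935300+0.887400))/(1+1151/36881) = 8849/10000 ≈ 0.884900
step 5 [2.5y] zero: DF = P = 4391/5000 ≈ 0.878200
step 6 [3y] zero: DF = P = 4319/5000 ≈ 0.863800
step 7 [3.5y] zero: DF = P = 8237/10000 ≈ 0.823700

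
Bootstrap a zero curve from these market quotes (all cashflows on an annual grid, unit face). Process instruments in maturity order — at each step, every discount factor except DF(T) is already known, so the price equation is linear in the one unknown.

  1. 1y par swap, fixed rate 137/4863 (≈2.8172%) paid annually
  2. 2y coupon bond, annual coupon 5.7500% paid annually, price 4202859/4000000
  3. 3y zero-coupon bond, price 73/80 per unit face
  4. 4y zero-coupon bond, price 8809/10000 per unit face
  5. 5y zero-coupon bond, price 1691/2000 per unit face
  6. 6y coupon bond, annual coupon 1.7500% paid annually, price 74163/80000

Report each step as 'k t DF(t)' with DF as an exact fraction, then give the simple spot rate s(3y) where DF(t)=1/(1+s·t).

step 1 [1y] swap r/1=137/4863: DF=(1 − 137/4863·(0))/(1+137/4863) = 4863/5000 ≈ 0.972600
step 2 [2y] bond c/1=23/400: DF=(4202859/4000000 − 23/400·(0.972600))/(1+23/400) = 9407/10000 ≈ 0.940700
step 3 [3y] zero: DF = P = 73/80 ≈ 0.912500
step 4 [4y] zero: DF = P = 8809/10000 ≈ 0.880900
step 5 [5y] zero: DF = P = 1691/2000 ≈ 0.845500
step 6 [6y] bond c/1=7/400: DF=(74163/80000 − 7/400·(0.972600+0.940700+0.912500+0.880900+0.845500))/(1+7/400) = 1041/1250 ≈ 0.832800

1 1 4863/5000
2 2 9407/10000
3 3 73/80
4 4 8809/10000
5 5 1691/2000
6 6 1041/1250
s(3y) = (1/(73/80) − 1)/(3) = 7/219 ≈ 3.1963%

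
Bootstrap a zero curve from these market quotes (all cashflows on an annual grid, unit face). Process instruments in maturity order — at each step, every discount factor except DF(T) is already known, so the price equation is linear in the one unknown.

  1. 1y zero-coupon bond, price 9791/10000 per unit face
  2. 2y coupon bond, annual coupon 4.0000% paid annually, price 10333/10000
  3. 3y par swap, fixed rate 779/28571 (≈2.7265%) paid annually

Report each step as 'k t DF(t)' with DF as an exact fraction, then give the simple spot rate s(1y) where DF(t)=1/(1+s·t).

1 1 9791/10000
2 2 9559/10000
3 3 9221/10000
s(1y) = (1/(9791/10000) − 1)/(1) = 209/9791 ≈ 2.1346%

step 1 [1y] zero: DF = P = 9791/10000 ≈ 0.979100
step 2 [2y] bond c/1=1/25: DF=(10333/10000 − 1/25·(0.979100))/(1+1/25) = 9559/10000 ≈ 0.955900
step 3 [3y] swap r/1=779/28571: DF=(1 − 779/28571·(0.979100+0.955900))/(1+779/28571) = 9221/10000 ≈ 0.922100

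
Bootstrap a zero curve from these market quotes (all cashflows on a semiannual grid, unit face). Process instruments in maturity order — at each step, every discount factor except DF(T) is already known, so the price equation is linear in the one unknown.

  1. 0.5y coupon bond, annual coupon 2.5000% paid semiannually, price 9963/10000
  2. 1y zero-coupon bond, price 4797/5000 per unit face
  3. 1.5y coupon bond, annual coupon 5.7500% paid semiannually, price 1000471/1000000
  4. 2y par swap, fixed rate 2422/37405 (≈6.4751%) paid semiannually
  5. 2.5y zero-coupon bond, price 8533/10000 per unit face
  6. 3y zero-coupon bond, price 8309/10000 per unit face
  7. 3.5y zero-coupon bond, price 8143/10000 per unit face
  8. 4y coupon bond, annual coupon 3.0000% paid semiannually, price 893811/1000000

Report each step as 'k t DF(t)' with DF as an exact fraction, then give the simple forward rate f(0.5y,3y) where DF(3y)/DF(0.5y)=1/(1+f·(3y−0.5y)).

1 1/2 123/125
2 1 4797/5000
3 3/2 4591/5000
4 2 8789/10000
5 5/2 8533/10000
6 3 8309/10000
7 7/2 8143/10000
8 4 1971/2500
f(0.5y,3y) = ((123/125)/(8309/10000) − 1)/(5/2) = 3062/41545 ≈ 7.3703%

step 1 [0.5y] bond c/2=1/80: DF=(9963/10000 − 1/80·(0))/(1+1/80) = 123/125 ≈ 0.984000
step 2 [1y] zero: DF = P = 4797/5000 ≈ 0.959400
step 3 [1.5y] bond c/2=23/800: DF=(1000471/1000000 − 23/800·(0.984000+0.959400))/(1+23/800) = 4591/5000 ≈ 0.918200
step 4 [2y] swap r/2=1211/37405: DF=(1 − 1211/37405·(0.984000+0.959400+0.918200))/(1+1211/37405) = 8789/10000 ≈ 0.878900
step 5 [2.5y] zero: DF = P = 8533/10000 ≈ 0.853300
step 6 [3y] zero: DF = P = 8309/10000 ≈ 0.830900
step 7 [3.5y] zero: DF = P = 8143/10000 ≈ 0.814300
step 8 [4y] bond c/2=3/200: DF=(893811/1000000 − 3/200·(0.984000+0.959400+0.918200+0.878900+0.853300+0.830900+0.814300))/(1+3/200) = 1971/2500 ≈ 0.788400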